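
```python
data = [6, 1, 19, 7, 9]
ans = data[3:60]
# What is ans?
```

data has length 5. The slice data[3:60] selects indices [3, 4] (3->7, 4->9), giving [7, 9].

[7, 9]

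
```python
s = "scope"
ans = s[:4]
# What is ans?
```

s has length 5. The slice s[:4] selects indices [0, 1, 2, 3] (0->'s', 1->'c', 2->'o', 3->'p'), giving 'scop'.

'scop'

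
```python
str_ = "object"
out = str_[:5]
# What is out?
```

str_ has length 6. The slice str_[:5] selects indices [0, 1, 2, 3, 4] (0->'o', 1->'b', 2->'j', 3->'e', 4->'c'), giving 'objec'.

'objec'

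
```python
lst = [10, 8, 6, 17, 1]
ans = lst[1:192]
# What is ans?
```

lst has length 5. The slice lst[1:192] selects indices [1, 2, 3, 4] (1->8, 2->6, 3->17, 4->1), giving [8, 6, 17, 1].

[8, 6, 17, 1]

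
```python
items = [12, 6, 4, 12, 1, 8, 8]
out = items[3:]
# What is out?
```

items has length 7. The slice items[3:] selects indices [3, 4, 5, 6] (3->12, 4->1, 5->8, 6->8), giving [12, 1, 8, 8].

[12, 1, 8, 8]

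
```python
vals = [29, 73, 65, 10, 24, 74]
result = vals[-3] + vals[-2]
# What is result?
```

vals has length 6. Negative index -3 maps to positive index 6 + (-3) = 3. vals[3] = 10.
vals has length 6. Negative index -2 maps to positive index 6 + (-2) = 4. vals[4] = 24.
Sum: 10 + 24 = 34.

34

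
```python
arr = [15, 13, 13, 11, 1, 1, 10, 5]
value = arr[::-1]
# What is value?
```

arr has length 8. The slice arr[::-1] selects indices [7, 6, 5, 4, 3, 2, 1, 0] (7->5, 6->10, 5->1, 4->1, 3->11, 2->13, 1->13, 0->15), giving [5, 10, 1, 1, 11, 13, 13, 15].

[5, 10, 1, 1, 11, 13, 13, 15]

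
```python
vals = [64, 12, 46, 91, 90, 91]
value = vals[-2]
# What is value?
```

vals has length 6. Negative index -2 maps to positive index 6 + (-2) = 4. vals[4] = 90.

90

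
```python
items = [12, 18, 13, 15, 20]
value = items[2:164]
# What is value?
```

items has length 5. The slice items[2:164] selects indices [2, 3, 4] (2->13, 3->15, 4->20), giving [13, 15, 20].

[13, 15, 20]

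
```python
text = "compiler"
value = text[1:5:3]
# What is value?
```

text has length 8. The slice text[1:5:3] selects indices [1, 4] (1->'o', 4->'i'), giving 'oi'.

'oi'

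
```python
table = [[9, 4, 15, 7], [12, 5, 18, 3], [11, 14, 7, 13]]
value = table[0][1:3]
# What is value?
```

table[0] = [9, 4, 15, 7]. table[0] has length 4. The slice table[0][1:3] selects indices [1, 2] (1->4, 2->15), giving [4, 15].

[4, 15]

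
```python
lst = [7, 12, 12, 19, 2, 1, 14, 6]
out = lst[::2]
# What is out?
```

lst has length 8. The slice lst[::2] selects indices [0, 2, 4, 6] (0->7, 2->12, 4->2, 6->14), giving [7, 12, 2, 14].

[7, 12, 2, 14]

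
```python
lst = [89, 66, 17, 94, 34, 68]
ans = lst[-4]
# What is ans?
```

lst has length 6. Negative index -4 maps to positive index 6 + (-4) = 2. lst[2] = 17.

17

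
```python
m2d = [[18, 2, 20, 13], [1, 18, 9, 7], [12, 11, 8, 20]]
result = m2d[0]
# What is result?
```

m2d has 3 rows. Row 0 is [18, 2, 20, 13].

[18, 2, 20, 13]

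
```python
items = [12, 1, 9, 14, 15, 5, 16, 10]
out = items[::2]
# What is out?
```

items has length 8. The slice items[::2] selects indices [0, 2, 4, 6] (0->12, 2->9, 4->15, 6->16), giving [12, 9, 15, 16].

[12, 9, 15, 16]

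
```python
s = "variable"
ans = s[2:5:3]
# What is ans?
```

s has length 8. The slice s[2:5:3] selects indices [2] (2->'r'), giving 'r'.

'r'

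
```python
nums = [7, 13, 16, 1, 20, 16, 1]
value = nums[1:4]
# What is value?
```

nums has length 7. The slice nums[1:4] selects indices [1, 2, 3] (1->13, 2->16, 3->1), giving [13, 16, 1].

[13, 16, 1]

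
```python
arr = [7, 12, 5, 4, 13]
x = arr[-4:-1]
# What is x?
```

arr has length 5. The slice arr[-4:-1] selects indices [1, 2, 3] (1->12, 2->5, 3->4), giving [12, 5, 4].

[12, 5, 4]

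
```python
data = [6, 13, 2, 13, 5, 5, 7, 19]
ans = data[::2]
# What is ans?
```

data has length 8. The slice data[::2] selects indices [0, 2, 4, 6] (0->6, 2->2, 4->5, 6->7), giving [6, 2, 5, 7].

[6, 2, 5, 7]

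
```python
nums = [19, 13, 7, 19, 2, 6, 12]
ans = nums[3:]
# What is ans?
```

nums has length 7. The slice nums[3:] selects indices [3, 4, 5, 6] (3->19, 4->2, 5->6, 6->12), giving [19, 2, 6, 12].

[19, 2, 6, 12]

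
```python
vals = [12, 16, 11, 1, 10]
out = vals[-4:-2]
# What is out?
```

vals has length 5. The slice vals[-4:-2] selects indices [1, 2] (1->16, 2->11), giving [16, 11].

[16, 11]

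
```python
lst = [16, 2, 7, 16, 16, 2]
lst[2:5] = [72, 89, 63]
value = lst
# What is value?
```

lst starts as [16, 2, 7, 16, 16, 2] (length 6). The slice lst[2:5] covers indices [2, 3, 4] with values [7, 16, 16]. Replacing that slice with [72, 89, 63] (same length) produces [16, 2, 72, 89, 63, 2].

[16, 2, 72, 89, 63, 2]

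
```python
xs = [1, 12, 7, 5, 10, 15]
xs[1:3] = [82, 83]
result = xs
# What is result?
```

xs starts as [1, 12, 7, 5, 10, 15] (length 6). The slice xs[1:3] covers indices [1, 2] with values [12, 7]. Replacing that slice with [82, 83] (same length) produces [1, 82, 83, 5, 10, 15].

[1, 82, 83, 5, 10, 15]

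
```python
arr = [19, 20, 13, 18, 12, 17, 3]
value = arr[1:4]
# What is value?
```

arr has length 7. The slice arr[1:4] selects indices [1, 2, 3] (1->20, 2->13, 3->18), giving [20, 13, 18].

[20, 13, 18]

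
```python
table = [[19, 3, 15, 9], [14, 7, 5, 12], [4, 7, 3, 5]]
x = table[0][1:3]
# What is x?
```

table[0] = [19, 3, 15, 9]. table[0] has length 4. The slice table[0][1:3] selects indices [1, 2] (1->3, 2->15), giving [3, 15].

[3, 15]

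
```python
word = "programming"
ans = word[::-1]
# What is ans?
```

word has length 11. The slice word[::-1] selects indices [10, 9, 8, 7, 6, 5, 4, 3, 2, 1, 0] (10->'g', 9->'n', 8->'i', 7->'m', 6->'m', 5->'a', 4->'r', 3->'g', 2->'o', 1->'r', 0->'p'), giving 'gnimmargorp'.

'gnimmargorp'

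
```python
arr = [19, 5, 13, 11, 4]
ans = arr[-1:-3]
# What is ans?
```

arr has length 5. The slice arr[-1:-3] resolves to an empty index range, so the result is [].

[]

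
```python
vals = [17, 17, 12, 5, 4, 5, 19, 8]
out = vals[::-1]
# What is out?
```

vals has length 8. The slice vals[::-1] selects indices [7, 6, 5, 4, 3, 2, 1, 0] (7->8, 6->19, 5->5, 4->4, 3->5, 2->12, 1->17, 0->17), giving [8, 19, 5, 4, 5, 12, 17, 17].

[8, 19, 5, 4, 5, 12, 17, 17]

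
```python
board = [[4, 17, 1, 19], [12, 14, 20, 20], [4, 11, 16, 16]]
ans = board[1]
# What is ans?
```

board has 3 rows. Row 1 is [12, 14, 20, 20].

[12, 14, 20, 20]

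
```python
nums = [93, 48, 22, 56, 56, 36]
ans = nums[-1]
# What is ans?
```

nums has length 6. Negative index -1 maps to positive index 6 + (-1) = 5. nums[5] = 36.

36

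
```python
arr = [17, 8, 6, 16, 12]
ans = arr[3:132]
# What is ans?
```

arr has length 5. The slice arr[3:132] selects indices [3, 4] (3->16, 4->12), giving [16, 12].

[16, 12]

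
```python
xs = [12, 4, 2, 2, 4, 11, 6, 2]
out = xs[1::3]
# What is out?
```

xs has length 8. The slice xs[1::3] selects indices [1, 4, 7] (1->4, 4->4, 7->2), giving [4, 4, 2].

[4, 4, 2]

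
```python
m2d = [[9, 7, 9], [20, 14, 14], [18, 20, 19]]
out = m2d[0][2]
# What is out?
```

m2d[0] = [9, 7, 9]. Taking column 2 of that row yields 9.

9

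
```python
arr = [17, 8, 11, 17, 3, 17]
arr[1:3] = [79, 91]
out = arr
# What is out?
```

arr starts as [17, 8, 11, 17, 3, 17] (length 6). The slice arr[1:3] covers indices [1, 2] with values [8, 11]. Replacing that slice with [79, 91] (same length) produces [17, 79, 91, 17, 3, 17].

[17, 79, 91, 17, 3, 17]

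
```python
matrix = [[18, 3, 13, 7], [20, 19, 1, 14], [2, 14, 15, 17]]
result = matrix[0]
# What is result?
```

matrix has 3 rows. Row 0 is [18, 3, 13, 7].

[18, 3, 13, 7]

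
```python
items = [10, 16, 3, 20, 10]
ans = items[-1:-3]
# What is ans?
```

items has length 5. The slice items[-1:-3] resolves to an empty index range, so the result is [].

[]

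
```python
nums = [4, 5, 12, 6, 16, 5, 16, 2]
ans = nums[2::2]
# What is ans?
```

nums has length 8. The slice nums[2::2] selects indices [2, 4, 6] (2->12, 4->16, 6->16), giving [12, 16, 16].

[12, 16, 16]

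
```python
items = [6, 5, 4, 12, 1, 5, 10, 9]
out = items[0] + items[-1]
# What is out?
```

items has length 8. items[0] = 6.
items has length 8. Negative index -1 maps to positive index 8 + (-1) = 7. items[7] = 9.
Sum: 6 + 9 = 15.

15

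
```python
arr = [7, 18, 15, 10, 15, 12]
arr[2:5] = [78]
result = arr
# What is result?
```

arr starts as [7, 18, 15, 10, 15, 12] (length 6). The slice arr[2:5] covers indices [2, 3, 4] with values [15, 10, 15]. Replacing that slice with [78] (different length) produces [7, 18, 78, 12].

[7, 18, 78, 12]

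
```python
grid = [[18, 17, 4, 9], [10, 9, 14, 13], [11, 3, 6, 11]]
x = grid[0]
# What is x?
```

grid has 3 rows. Row 0 is [18, 17, 4, 9].

[18, 17, 4, 9]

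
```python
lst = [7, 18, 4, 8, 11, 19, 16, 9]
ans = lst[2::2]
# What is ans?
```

lst has length 8. The slice lst[2::2] selects indices [2, 4, 6] (2->4, 4->11, 6->16), giving [4, 11, 16].

[4, 11, 16]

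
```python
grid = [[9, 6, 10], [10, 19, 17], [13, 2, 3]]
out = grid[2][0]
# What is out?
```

grid[2] = [13, 2, 3]. Taking column 0 of that row yields 13.

13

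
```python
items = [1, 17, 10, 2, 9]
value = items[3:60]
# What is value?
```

items has length 5. The slice items[3:60] selects indices [3, 4] (3->2, 4->9), giving [2, 9].

[2, 9]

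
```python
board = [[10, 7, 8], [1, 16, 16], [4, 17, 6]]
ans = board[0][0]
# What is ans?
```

board[0] = [10, 7, 8]. Taking column 0 of that row yields 10.

10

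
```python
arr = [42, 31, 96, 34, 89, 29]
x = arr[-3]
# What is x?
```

arr has length 6. Negative index -3 maps to positive index 6 + (-3) = 3. arr[3] = 34.

34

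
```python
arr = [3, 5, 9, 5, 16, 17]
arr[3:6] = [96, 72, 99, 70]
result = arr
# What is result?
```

arr starts as [3, 5, 9, 5, 16, 17] (length 6). The slice arr[3:6] covers indices [3, 4, 5] with values [5, 16, 17]. Replacing that slice with [96, 72, 99, 70] (different length) produces [3, 5, 9, 96, 72, 99, 70].

[3, 5, 9, 96, 72, 99, 70]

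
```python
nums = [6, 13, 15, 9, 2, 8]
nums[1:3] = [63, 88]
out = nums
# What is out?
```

nums starts as [6, 13, 15, 9, 2, 8] (length 6). The slice nums[1:3] covers indices [1, 2] with values [13, 15]. Replacing that slice with [63, 88] (same length) produces [6, 63, 88, 9, 2, 8].

[6, 63, 88, 9, 2, 8]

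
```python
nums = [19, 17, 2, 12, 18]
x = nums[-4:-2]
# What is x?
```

nums has length 5. The slice nums[-4:-2] selects indices [1, 2] (1->17, 2->2), giving [17, 2].

[17, 2]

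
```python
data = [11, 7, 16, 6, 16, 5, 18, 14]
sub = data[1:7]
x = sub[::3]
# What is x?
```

data has length 8. The slice data[1:7] selects indices [1, 2, 3, 4, 5, 6] (1->7, 2->16, 3->6, 4->16, 5->5, 6->18), giving [7, 16, 6, 16, 5, 18]. So sub = [7, 16, 6, 16, 5, 18]. sub has length 6. The slice sub[::3] selects indices [0, 3] (0->7, 3->16), giving [7, 16].

[7, 16]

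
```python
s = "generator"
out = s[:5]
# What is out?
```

s has length 9. The slice s[:5] selects indices [0, 1, 2, 3, 4] (0->'g', 1->'e', 2->'n', 3->'e', 4->'r'), giving 'gener'.

'gener'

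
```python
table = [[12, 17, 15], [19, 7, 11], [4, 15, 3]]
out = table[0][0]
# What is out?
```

table[0] = [12, 17, 15]. Taking column 0 of that row yields 12.

12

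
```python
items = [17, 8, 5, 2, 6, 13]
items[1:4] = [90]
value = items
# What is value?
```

items starts as [17, 8, 5, 2, 6, 13] (length 6). The slice items[1:4] covers indices [1, 2, 3] with values [8, 5, 2]. Replacing that slice with [90] (different length) produces [17, 90, 6, 13].

[17, 90, 6, 13]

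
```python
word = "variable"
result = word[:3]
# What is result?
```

word has length 8. The slice word[:3] selects indices [0, 1, 2] (0->'v', 1->'a', 2->'r'), giving 'var'.

'var'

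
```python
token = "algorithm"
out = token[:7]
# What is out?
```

token has length 9. The slice token[:7] selects indices [0, 1, 2, 3, 4, 5, 6] (0->'a', 1->'l', 2->'g', 3->'o', 4->'r', 5->'i', 6->'t'), giving 'algorit'.

'algorit'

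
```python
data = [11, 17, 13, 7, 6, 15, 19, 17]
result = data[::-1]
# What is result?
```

data has length 8. The slice data[::-1] selects indices [7, 6, 5, 4, 3, 2, 1, 0] (7->17, 6->19, 5->15, 4->6, 3->7, 2->13, 1->17, 0->11), giving [17, 19, 15, 6, 7, 13, 17, 11].

[17, 19, 15, 6, 7, 13, 17, 11]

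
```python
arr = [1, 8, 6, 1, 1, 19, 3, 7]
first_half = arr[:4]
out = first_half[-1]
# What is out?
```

arr has length 8. The slice arr[:4] selects indices [0, 1, 2, 3] (0->1, 1->8, 2->6, 3->1), giving [1, 8, 6, 1]. So first_half = [1, 8, 6, 1]. Then first_half[-1] = 1.

1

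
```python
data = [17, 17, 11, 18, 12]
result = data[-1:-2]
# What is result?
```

data has length 5. The slice data[-1:-2] resolves to an empty index range, so the result is [].

[]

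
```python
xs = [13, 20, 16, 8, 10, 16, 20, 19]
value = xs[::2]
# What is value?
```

xs has length 8. The slice xs[::2] selects indices [0, 2, 4, 6] (0->13, 2->16, 4->10, 6->20), giving [13, 16, 10, 20].

[13, 16, 10, 20]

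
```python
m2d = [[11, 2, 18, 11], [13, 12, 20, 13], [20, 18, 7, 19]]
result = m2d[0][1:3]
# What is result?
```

m2d[0] = [11, 2, 18, 11]. m2d[0] has length 4. The slice m2d[0][1:3] selects indices [1, 2] (1->2, 2->18), giving [2, 18].

[2, 18]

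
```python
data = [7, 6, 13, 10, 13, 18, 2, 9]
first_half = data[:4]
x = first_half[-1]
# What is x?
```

data has length 8. The slice data[:4] selects indices [0, 1, 2, 3] (0->7, 1->6, 2->13, 3->10), giving [7, 6, 13, 10]. So first_half = [7, 6, 13, 10]. Then first_half[-1] = 10.

10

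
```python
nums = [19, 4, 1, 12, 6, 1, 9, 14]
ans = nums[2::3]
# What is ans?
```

nums has length 8. The slice nums[2::3] selects indices [2, 5] (2->1, 5->1), giving [1, 1].

[1, 1]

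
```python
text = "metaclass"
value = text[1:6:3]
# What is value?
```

text has length 9. The slice text[1:6:3] selects indices [1, 4] (1->'e', 4->'c'), giving 'ec'.

'ec'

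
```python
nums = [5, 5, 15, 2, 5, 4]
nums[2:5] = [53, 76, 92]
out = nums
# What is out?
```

nums starts as [5, 5, 15, 2, 5, 4] (length 6). The slice nums[2:5] covers indices [2, 3, 4] with values [15, 2, 5]. Replacing that slice with [53, 76, 92] (same length) produces [5, 5, 53, 76, 92, 4].

[5, 5, 53, 76, 92, 4]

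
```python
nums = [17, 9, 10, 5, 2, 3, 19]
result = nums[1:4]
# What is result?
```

nums has length 7. The slice nums[1:4] selects indices [1, 2, 3] (1->9, 2->10, 3->5), giving [9, 10, 5].

[9, 10, 5]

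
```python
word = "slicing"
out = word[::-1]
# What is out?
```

word has length 7. The slice word[::-1] selects indices [6, 5, 4, 3, 2, 1, 0] (6->'g', 5->'n', 4->'i', 3->'c', 2->'i', 1->'l', 0->'s'), giving 'gnicils'.

'gnicils'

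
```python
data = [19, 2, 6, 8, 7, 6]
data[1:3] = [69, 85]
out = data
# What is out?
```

data starts as [19, 2, 6, 8, 7, 6] (length 6). The slice data[1:3] covers indices [1, 2] with values [2, 6]. Replacing that slice with [69, 85] (same length) produces [19, 69, 85, 8, 7, 6].

[19, 69, 85, 8, 7, 6]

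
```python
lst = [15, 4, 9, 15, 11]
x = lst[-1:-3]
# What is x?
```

lst has length 5. The slice lst[-1:-3] resolves to an empty index range, so the result is [].

[]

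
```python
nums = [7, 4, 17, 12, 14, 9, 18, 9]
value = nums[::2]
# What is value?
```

nums has length 8. The slice nums[::2] selects indices [0, 2, 4, 6] (0->7, 2->17, 4->14, 6->18), giving [7, 17, 14, 18].

[7, 17, 14, 18]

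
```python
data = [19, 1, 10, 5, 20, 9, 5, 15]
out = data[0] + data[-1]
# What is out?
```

data has length 8. data[0] = 19.
data has length 8. Negative index -1 maps to positive index 8 + (-1) = 7. data[7] = 15.
Sum: 19 + 15 = 34.

34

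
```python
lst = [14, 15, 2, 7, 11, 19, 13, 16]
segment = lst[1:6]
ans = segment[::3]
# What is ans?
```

lst has length 8. The slice lst[1:6] selects indices [1, 2, 3, 4, 5] (1->15, 2->2, 3->7, 4->11, 5->19), giving [15, 2, 7, 11, 19]. So segment = [15, 2, 7, 11, 19]. segment has length 5. The slice segment[::3] selects indices [0, 3] (0->15, 3->11), giving [15, 11].

[15, 11]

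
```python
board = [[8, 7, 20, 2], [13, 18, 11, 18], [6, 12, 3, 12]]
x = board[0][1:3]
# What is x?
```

board[0] = [8, 7, 20, 2]. board[0] has length 4. The slice board[0][1:3] selects indices [1, 2] (1->7, 2->20), giving [7, 20].

[7, 20]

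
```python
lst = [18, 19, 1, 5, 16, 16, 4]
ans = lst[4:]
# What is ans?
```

lst has length 7. The slice lst[4:] selects indices [4, 5, 6] (4->16, 5->16, 6->4), giving [16, 16, 4].

[16, 16, 4]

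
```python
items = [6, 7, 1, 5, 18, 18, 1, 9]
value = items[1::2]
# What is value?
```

items has length 8. The slice items[1::2] selects indices [1, 3, 5, 7] (1->7, 3->5, 5->18, 7->9), giving [7, 5, 18, 9].

[7, 5, 18, 9]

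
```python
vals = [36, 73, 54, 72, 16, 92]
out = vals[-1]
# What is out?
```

vals has length 6. Negative index -1 maps to positive index 6 + (-1) = 5. vals[5] = 92.

92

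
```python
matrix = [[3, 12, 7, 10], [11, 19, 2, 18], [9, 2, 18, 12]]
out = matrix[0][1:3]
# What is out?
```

matrix[0] = [3, 12, 7, 10]. matrix[0] has length 4. The slice matrix[0][1:3] selects indices [1, 2] (1->12, 2->7), giving [12, 7].

[12, 7]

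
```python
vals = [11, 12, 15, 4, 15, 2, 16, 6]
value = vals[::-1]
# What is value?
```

vals has length 8. The slice vals[::-1] selects indices [7, 6, 5, 4, 3, 2, 1, 0] (7->6, 6->16, 5->2, 4->15, 3->4, 2->15, 1->12, 0->11), giving [6, 16, 2, 15, 4, 15, 12, 11].

[6, 16, 2, 15, 4, 15, 12, 11]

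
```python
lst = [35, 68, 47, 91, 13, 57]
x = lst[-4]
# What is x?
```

lst has length 6. Negative index -4 maps to positive index 6 + (-4) = 2. lst[2] = 47.

47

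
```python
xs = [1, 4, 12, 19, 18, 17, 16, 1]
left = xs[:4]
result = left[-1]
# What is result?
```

xs has length 8. The slice xs[:4] selects indices [0, 1, 2, 3] (0->1, 1->4, 2->12, 3->19), giving [1, 4, 12, 19]. So left = [1, 4, 12, 19]. Then left[-1] = 19.

19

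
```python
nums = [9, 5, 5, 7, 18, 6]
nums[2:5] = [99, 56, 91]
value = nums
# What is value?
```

nums starts as [9, 5, 5, 7, 18, 6] (length 6). The slice nums[2:5] covers indices [2, 3, 4] with values [5, 7, 18]. Replacing that slice with [99, 56, 91] (same length) produces [9, 5, 99, 56, 91, 6].

[9, 5, 99, 56, 91, 6]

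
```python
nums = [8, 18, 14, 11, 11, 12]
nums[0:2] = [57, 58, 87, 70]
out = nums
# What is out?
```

nums starts as [8, 18, 14, 11, 11, 12] (length 6). The slice nums[0:2] covers indices [0, 1] with values [8, 18]. Replacing that slice with [57, 58, 87, 70] (different length) produces [57, 58, 87, 70, 14, 11, 11, 12].

[57, 58, 87, 70, 14, 11, 11, 12]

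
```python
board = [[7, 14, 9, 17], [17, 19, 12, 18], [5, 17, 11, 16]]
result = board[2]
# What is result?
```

board has 3 rows. Row 2 is [5, 17, 11, 16].

[5, 17, 11, 16]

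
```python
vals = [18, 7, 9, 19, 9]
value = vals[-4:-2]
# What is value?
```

vals has length 5. The slice vals[-4:-2] selects indices [1, 2] (1->7, 2->9), giving [7, 9].

[7, 9]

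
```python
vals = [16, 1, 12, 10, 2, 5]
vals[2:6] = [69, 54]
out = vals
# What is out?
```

vals starts as [16, 1, 12, 10, 2, 5] (length 6). The slice vals[2:6] covers indices [2, 3, 4, 5] with values [12, 10, 2, 5]. Replacing that slice with [69, 54] (different length) produces [16, 1, 69, 54].

[16, 1, 69, 54]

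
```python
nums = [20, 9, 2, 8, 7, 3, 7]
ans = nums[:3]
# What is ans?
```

nums has length 7. The slice nums[:3] selects indices [0, 1, 2] (0->20, 1->9, 2->2), giving [20, 9, 2].

[20, 9, 2]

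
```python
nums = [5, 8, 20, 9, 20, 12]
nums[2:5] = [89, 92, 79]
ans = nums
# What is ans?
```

nums starts as [5, 8, 20, 9, 20, 12] (length 6). The slice nums[2:5] covers indices [2, 3, 4] with values [20, 9, 20]. Replacing that slice with [89, 92, 79] (same length) produces [5, 8, 89, 92, 79, 12].

[5, 8, 89, 92, 79, 12]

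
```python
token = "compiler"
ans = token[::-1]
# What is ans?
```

token has length 8. The slice token[::-1] selects indices [7, 6, 5, 4, 3, 2, 1, 0] (7->'r', 6->'e', 5->'l', 4->'i', 3->'p', 2->'m', 1->'o', 0->'c'), giving 'relipmoc'.

'relipmoc'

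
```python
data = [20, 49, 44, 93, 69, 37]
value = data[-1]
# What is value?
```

data has length 6. Negative index -1 maps to positive index 6 + (-1) = 5. data[5] = 37.

37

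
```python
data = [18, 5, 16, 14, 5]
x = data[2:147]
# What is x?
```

data has length 5. The slice data[2:147] selects indices [2, 3, 4] (2->16, 3->14, 4->5), giving [16, 14, 5].

[16, 14, 5]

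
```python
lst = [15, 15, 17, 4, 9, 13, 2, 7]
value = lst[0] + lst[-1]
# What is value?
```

lst has length 8. lst[0] = 15.
lst has length 8. Negative index -1 maps to positive index 8 + (-1) = 7. lst[7] = 7.
Sum: 15 + 7 = 22.

22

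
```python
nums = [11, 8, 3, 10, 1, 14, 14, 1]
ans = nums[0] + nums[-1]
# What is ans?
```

nums has length 8. nums[0] = 11.
nums has length 8. Negative index -1 maps to positive index 8 + (-1) = 7. nums[7] = 1.
Sum: 11 + 1 = 12.

12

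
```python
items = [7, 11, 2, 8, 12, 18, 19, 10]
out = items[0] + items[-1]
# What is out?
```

items has length 8. items[0] = 7.
items has length 8. Negative index -1 maps to positive index 8 + (-1) = 7. items[7] = 10.
Sum: 7 + 10 = 17.

17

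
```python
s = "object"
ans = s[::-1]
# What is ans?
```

s has length 6. The slice s[::-1] selects indices [5, 4, 3, 2, 1, 0] (5->'t', 4->'c', 3->'e', 2->'j', 1->'b', 0->'o'), giving 'tcejbo'.

'tcejbo'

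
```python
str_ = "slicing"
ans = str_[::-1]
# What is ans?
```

str_ has length 7. The slice str_[::-1] selects indices [6, 5, 4, 3, 2, 1, 0] (6->'g', 5->'n', 4->'i', 3->'c', 2->'i', 1->'l', 0->'s'), giving 'gnicils'.

'gnicils'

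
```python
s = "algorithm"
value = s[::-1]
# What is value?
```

s has length 9. The slice s[::-1] selects indices [8, 7, 6, 5, 4, 3, 2, 1, 0] (8->'m', 7->'h', 6->'t', 5->'i', 4->'r', 3->'o', 2->'g', 1->'l', 0->'a'), giving 'mhtirogla'.

'mhtirogla'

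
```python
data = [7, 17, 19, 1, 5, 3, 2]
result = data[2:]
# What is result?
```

data has length 7. The slice data[2:] selects indices [2, 3, 4, 5, 6] (2->19, 3->1, 4->5, 5->3, 6->2), giving [19, 1, 5, 3, 2].

[19, 1, 5, 3, 2]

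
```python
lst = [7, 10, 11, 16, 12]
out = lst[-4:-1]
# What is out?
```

lst has length 5. The slice lst[-4:-1] selects indices [1, 2, 3] (1->10, 2->11, 3->16), giving [10, 11, 16].

[10, 11, 16]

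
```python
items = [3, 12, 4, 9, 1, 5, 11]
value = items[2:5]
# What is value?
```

items has length 7. The slice items[2:5] selects indices [2, 3, 4] (2->4, 3->9, 4->1), giving [4, 9, 1].

[4, 9, 1]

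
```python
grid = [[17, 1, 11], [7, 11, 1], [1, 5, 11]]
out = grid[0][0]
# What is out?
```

grid[0] = [17, 1, 11]. Taking column 0 of that row yields 17.

17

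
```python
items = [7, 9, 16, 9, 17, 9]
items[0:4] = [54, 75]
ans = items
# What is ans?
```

items starts as [7, 9, 16, 9, 17, 9] (length 6). The slice items[0:4] covers indices [0, 1, 2, 3] with values [7, 9, 16, 9]. Replacing that slice with [54, 75] (different length) produces [54, 75, 17, 9].

[54, 75, 17, 9]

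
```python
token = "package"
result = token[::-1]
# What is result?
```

token has length 7. The slice token[::-1] selects indices [6, 5, 4, 3, 2, 1, 0] (6->'e', 5->'g', 4->'a', 3->'k', 2->'c', 1->'a', 0->'p'), giving 'egakcap'.

'egakcap'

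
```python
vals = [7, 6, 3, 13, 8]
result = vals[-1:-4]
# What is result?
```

vals has length 5. The slice vals[-1:-4] resolves to an empty index range, so the result is [].

[]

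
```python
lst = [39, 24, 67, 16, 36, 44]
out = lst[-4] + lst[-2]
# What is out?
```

lst has length 6. Negative index -4 maps to positive index 6 + (-4) = 2. lst[2] = 67.
lst has length 6. Negative index -2 maps to positive index 6 + (-2) = 4. lst[4] = 36.
Sum: 67 + 36 = 103.

103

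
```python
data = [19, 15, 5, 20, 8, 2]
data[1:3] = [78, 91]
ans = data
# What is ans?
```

data starts as [19, 15, 5, 20, 8, 2] (length 6). The slice data[1:3] covers indices [1, 2] with values [15, 5]. Replacing that slice with [78, 91] (same length) produces [19, 78, 91, 20, 8, 2].

[19, 78, 91, 20, 8, 2]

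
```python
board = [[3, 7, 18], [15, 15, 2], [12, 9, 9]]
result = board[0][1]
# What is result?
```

board[0] = [3, 7, 18]. Taking column 1 of that row yields 7.

7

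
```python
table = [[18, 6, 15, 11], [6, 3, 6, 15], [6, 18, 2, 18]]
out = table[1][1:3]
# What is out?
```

table[1] = [6, 3, 6, 15]. table[1] has length 4. The slice table[1][1:3] selects indices [1, 2] (1->3, 2->6), giving [3, 6].

[3, 6]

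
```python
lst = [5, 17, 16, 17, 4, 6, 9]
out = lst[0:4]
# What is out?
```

lst has length 7. The slice lst[0:4] selects indices [0, 1, 2, 3] (0->5, 1->17, 2->16, 3->17), giving [5, 17, 16, 17].

[5, 17, 16, 17]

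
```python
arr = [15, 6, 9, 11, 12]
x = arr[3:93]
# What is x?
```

arr has length 5. The slice arr[3:93] selects indices [3, 4] (3->11, 4->12), giving [11, 12].

[11, 12]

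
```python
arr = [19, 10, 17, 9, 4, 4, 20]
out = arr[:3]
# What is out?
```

arr has length 7. The slice arr[:3] selects indices [0, 1, 2] (0->19, 1->10, 2->17), giving [19, 10, 17].

[19, 10, 17]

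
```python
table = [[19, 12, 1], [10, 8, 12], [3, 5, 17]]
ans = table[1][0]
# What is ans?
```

table[1] = [10, 8, 12]. Taking column 0 of that row yields 10.

10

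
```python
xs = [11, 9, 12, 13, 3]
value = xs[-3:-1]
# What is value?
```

xs has length 5. The slice xs[-3:-1] selects indices [2, 3] (2->12, 3->13), giving [12, 13].

[12, 13]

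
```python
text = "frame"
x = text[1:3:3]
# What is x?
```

text has length 5. The slice text[1:3:3] selects indices [1] (1->'r'), giving 'r'.

'r'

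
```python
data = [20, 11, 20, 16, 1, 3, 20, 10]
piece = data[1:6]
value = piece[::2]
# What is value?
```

data has length 8. The slice data[1:6] selects indices [1, 2, 3, 4, 5] (1->11, 2->20, 3->16, 4->1, 5->3), giving [11, 20, 16, 1, 3]. So piece = [11, 20, 16, 1, 3]. piece has length 5. The slice piece[::2] selects indices [0, 2, 4] (0->11, 2->16, 4->3), giving [11, 16, 3].

[11, 16, 3]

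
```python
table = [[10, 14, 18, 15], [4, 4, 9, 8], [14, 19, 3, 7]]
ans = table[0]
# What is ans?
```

table has 3 rows. Row 0 is [10, 14, 18, 15].

[10, 14, 18, 15]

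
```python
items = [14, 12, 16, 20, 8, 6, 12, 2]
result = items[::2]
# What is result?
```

items has length 8. The slice items[::2] selects indices [0, 2, 4, 6] (0->14, 2->16, 4->8, 6->12), giving [14, 16, 8, 12].

[14, 16, 8, 12]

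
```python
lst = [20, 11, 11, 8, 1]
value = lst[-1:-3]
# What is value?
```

lst has length 5. The slice lst[-1:-3] resolves to an empty index range, so the result is [].

[]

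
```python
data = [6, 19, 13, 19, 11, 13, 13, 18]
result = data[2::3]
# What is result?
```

data has length 8. The slice data[2::3] selects indices [2, 5] (2->13, 5->13), giving [13, 13].

[13, 13]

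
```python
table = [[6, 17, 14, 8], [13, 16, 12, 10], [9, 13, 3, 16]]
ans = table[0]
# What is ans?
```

table has 3 rows. Row 0 is [6, 17, 14, 8].

[6, 17, 14, 8]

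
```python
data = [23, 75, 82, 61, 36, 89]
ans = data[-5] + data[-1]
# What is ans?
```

data has length 6. Negative index -5 maps to positive index 6 + (-5) = 1. data[1] = 75.
data has length 6. Negative index -1 maps to positive index 6 + (-1) = 5. data[5] = 89.
Sum: 75 + 89 = 164.

164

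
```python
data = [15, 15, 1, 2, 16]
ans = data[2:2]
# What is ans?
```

data has length 5. The slice data[2:2] resolves to an empty index range, so the result is [].

[]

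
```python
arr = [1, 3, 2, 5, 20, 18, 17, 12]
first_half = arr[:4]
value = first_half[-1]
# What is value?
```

arr has length 8. The slice arr[:4] selects indices [0, 1, 2, 3] (0->1, 1->3, 2->2, 3->5), giving [1, 3, 2, 5]. So first_half = [1, 3, 2, 5]. Then first_half[-1] = 5.

5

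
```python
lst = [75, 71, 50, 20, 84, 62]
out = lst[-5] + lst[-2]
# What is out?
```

lst has length 6. Negative index -5 maps to positive index 6 + (-5) = 1. lst[1] = 71.
lst has length 6. Negative index -2 maps to positive index 6 + (-2) = 4. lst[4] = 84.
Sum: 71 + 84 = 155.

155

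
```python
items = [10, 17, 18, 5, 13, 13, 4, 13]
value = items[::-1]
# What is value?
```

items has length 8. The slice items[::-1] selects indices [7, 6, 5, 4, 3, 2, 1, 0] (7->13, 6->4, 5->13, 4->13, 3->5, 2->18, 1->17, 0->10), giving [13, 4, 13, 13, 5, 18, 17, 10].

[13, 4, 13, 13, 5, 18, 17, 10]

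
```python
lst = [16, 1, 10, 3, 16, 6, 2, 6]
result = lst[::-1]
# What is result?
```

lst has length 8. The slice lst[::-1] selects indices [7, 6, 5, 4, 3, 2, 1, 0] (7->6, 6->2, 5->6, 4->16, 3->3, 2->10, 1->1, 0->16), giving [6, 2, 6, 16, 3, 10, 1, 16].

[6, 2, 6, 16, 3, 10, 1, 16]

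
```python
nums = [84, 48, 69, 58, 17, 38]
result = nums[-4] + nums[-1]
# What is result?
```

nums has length 6. Negative index -4 maps to positive index 6 + (-4) = 2. nums[2] = 69.
nums has length 6. Negative index -1 maps to positive index 6 + (-1) = 5. nums[5] = 38.
Sum: 69 + 38 = 107.

107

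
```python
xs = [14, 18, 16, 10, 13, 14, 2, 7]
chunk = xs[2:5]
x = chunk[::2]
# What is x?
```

xs has length 8. The slice xs[2:5] selects indices [2, 3, 4] (2->16, 3->10, 4->13), giving [16, 10, 13]. So chunk = [16, 10, 13]. chunk has length 3. The slice chunk[::2] selects indices [0, 2] (0->16, 2->13), giving [16, 13].

[16, 13]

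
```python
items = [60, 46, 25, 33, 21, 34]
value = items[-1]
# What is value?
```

items has length 6. Negative index -1 maps to positive index 6 + (-1) = 5. items[5] = 34.

34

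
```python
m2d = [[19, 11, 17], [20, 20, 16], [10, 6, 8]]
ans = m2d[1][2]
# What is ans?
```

m2d[1] = [20, 20, 16]. Taking column 2 of that row yields 16.

16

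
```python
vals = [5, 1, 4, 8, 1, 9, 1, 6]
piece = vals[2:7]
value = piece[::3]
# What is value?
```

vals has length 8. The slice vals[2:7] selects indices [2, 3, 4, 5, 6] (2->4, 3->8, 4->1, 5->9, 6->1), giving [4, 8, 1, 9, 1]. So piece = [4, 8, 1, 9, 1]. piece has length 5. The slice piece[::3] selects indices [0, 3] (0->4, 3->9), giving [4, 9].

[4, 9]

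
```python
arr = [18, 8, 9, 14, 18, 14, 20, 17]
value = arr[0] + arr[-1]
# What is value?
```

arr has length 8. arr[0] = 18.
arr has length 8. Negative index -1 maps to positive index 8 + (-1) = 7. arr[7] = 17.
Sum: 18 + 17 = 35.

35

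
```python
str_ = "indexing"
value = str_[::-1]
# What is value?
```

str_ has length 8. The slice str_[::-1] selects indices [7, 6, 5, 4, 3, 2, 1, 0] (7->'g', 6->'n', 5->'i', 4->'x', 3->'e', 2->'d', 1->'n', 0->'i'), giving 'gnixedni'.

'gnixedni'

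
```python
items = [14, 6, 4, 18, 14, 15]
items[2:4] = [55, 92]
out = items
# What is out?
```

items starts as [14, 6, 4, 18, 14, 15] (length 6). The slice items[2:4] covers indices [2, 3] with values [4, 18]. Replacing that slice with [55, 92] (same length) produces [14, 6, 55, 92, 14, 15].

[14, 6, 55, 92, 14, 15]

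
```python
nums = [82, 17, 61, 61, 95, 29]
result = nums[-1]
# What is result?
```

nums has length 6. Negative index -1 maps to positive index 6 + (-1) = 5. nums[5] = 29.

29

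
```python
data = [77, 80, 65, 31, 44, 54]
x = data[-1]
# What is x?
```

data has length 6. Negative index -1 maps to positive index 6 + (-1) = 5. data[5] = 54.

54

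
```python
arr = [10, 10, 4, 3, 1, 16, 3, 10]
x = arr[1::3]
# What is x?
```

arr has length 8. The slice arr[1::3] selects indices [1, 4, 7] (1->10, 4->1, 7->10), giving [10, 1, 10].

[10, 1, 10]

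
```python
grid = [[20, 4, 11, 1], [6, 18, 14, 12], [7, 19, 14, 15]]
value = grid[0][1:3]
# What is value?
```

grid[0] = [20, 4, 11, 1]. grid[0] has length 4. The slice grid[0][1:3] selects indices [1, 2] (1->4, 2->11), giving [4, 11].

[4, 11]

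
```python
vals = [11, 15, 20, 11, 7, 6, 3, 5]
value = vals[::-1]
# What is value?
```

vals has length 8. The slice vals[::-1] selects indices [7, 6, 5, 4, 3, 2, 1, 0] (7->5, 6->3, 5->6, 4->7, 3->11, 2->20, 1->15, 0->11), giving [5, 3, 6, 7, 11, 20, 15, 11].

[5, 3, 6, 7, 11, 20, 15, 11]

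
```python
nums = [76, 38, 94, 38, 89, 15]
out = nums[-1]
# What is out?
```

nums has length 6. Negative index -1 maps to positive index 6 + (-1) = 5. nums[5] = 15.

15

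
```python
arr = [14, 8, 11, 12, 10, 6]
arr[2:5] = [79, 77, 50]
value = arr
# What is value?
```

arr starts as [14, 8, 11, 12, 10, 6] (length 6). The slice arr[2:5] covers indices [2, 3, 4] with values [11, 12, 10]. Replacing that slice with [79, 77, 50] (same length) produces [14, 8, 79, 77, 50, 6].

[14, 8, 79, 77, 50, 6]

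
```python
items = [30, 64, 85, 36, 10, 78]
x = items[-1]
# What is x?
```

items has length 6. Negative index -1 maps to positive index 6 + (-1) = 5. items[5] = 78.

78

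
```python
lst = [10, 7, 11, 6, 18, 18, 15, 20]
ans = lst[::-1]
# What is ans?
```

lst has length 8. The slice lst[::-1] selects indices [7, 6, 5, 4, 3, 2, 1, 0] (7->20, 6->15, 5->18, 4->18, 3->6, 2->11, 1->7, 0->10), giving [20, 15, 18, 18, 6, 11, 7, 10].

[20, 15, 18, 18, 6, 11, 7, 10]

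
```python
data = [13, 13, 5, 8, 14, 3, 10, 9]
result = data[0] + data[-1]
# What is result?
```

data has length 8. data[0] = 13.
data has length 8. Negative index -1 maps to positive index 8 + (-1) = 7. data[7] = 9.
Sum: 13 + 9 = 22.

22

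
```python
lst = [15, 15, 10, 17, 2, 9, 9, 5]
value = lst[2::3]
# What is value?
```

lst has length 8. The slice lst[2::3] selects indices [2, 5] (2->10, 5->9), giving [10, 9].

[10, 9]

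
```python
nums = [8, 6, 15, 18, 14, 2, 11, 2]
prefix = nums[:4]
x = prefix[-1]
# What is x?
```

nums has length 8. The slice nums[:4] selects indices [0, 1, 2, 3] (0->8, 1->6, 2->15, 3->18), giving [8, 6, 15, 18]. So prefix = [8, 6, 15, 18]. Then prefix[-1] = 18.

18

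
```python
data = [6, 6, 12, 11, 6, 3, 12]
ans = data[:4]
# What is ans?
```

data has length 7. The slice data[:4] selects indices [0, 1, 2, 3] (0->6, 1->6, 2->12, 3->11), giving [6, 6, 12, 11].

[6, 6, 12, 11]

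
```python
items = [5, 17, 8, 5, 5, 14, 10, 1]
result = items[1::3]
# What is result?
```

items has length 8. The slice items[1::3] selects indices [1, 4, 7] (1->17, 4->5, 7->1), giving [17, 5, 1].

[17, 5, 1]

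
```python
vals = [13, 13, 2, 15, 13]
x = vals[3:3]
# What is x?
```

vals has length 5. The slice vals[3:3] resolves to an empty index range, so the result is [].

[]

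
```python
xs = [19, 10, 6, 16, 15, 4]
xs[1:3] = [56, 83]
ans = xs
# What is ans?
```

xs starts as [19, 10, 6, 16, 15, 4] (length 6). The slice xs[1:3] covers indices [1, 2] with values [10, 6]. Replacing that slice with [56, 83] (same length) produces [19, 56, 83, 16, 15, 4].

[19, 56, 83, 16, 15, 4]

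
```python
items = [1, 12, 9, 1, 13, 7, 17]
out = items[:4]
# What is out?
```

items has length 7. The slice items[:4] selects indices [0, 1, 2, 3] (0->1, 1->12, 2->9, 3->1), giving [1, 12, 9, 1].

[1, 12, 9, 1]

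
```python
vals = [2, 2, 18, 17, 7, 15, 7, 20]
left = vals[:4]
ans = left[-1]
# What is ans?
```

vals has length 8. The slice vals[:4] selects indices [0, 1, 2, 3] (0->2, 1->2, 2->18, 3->17), giving [2, 2, 18, 17]. So left = [2, 2, 18, 17]. Then left[-1] = 17.

17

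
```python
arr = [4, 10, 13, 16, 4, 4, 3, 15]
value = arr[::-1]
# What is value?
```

arr has length 8. The slice arr[::-1] selects indices [7, 6, 5, 4, 3, 2, 1, 0] (7->15, 6->3, 5->4, 4->4, 3->16, 2->13, 1->10, 0->4), giving [15, 3, 4, 4, 16, 13, 10, 4].

[15, 3, 4, 4, 16, 13, 10, 4]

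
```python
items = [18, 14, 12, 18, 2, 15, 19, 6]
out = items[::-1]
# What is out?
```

items has length 8. The slice items[::-1] selects indices [7, 6, 5, 4, 3, 2, 1, 0] (7->6, 6->19, 5->15, 4->2, 3->18, 2->12, 1->14, 0->18), giving [6, 19, 15, 2, 18, 12, 14, 18].

[6, 19, 15, 2, 18, 12, 14, 18]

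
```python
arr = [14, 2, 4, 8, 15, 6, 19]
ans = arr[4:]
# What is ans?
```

arr has length 7. The slice arr[4:] selects indices [4, 5, 6] (4->15, 5->6, 6->19), giving [15, 6, 19].

[15, 6, 19]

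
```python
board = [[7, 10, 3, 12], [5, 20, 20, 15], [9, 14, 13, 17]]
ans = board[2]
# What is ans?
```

board has 3 rows. Row 2 is [9, 14, 13, 17].

[9, 14, 13, 17]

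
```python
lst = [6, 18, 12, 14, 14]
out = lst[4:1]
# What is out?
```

lst has length 5. The slice lst[4:1] resolves to an empty index range, so the result is [].

[]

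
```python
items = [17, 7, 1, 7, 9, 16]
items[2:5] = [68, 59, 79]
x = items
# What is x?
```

items starts as [17, 7, 1, 7, 9, 16] (length 6). The slice items[2:5] covers indices [2, 3, 4] with values [1, 7, 9]. Replacing that slice with [68, 59, 79] (same length) produces [17, 7, 68, 59, 79, 16].

[17, 7, 68, 59, 79, 16]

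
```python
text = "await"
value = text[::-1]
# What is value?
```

text has length 5. The slice text[::-1] selects indices [4, 3, 2, 1, 0] (4->'t', 3->'i', 2->'a', 1->'w', 0->'a'), giving 'tiawa'.

'tiawa'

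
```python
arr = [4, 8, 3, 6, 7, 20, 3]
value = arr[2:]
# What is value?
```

arr has length 7. The slice arr[2:] selects indices [2, 3, 4, 5, 6] (2->3, 3->6, 4->7, 5->20, 6->3), giving [3, 6, 7, 20, 3].

[3, 6, 7, 20, 3]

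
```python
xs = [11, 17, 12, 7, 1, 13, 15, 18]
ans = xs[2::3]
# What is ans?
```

xs has length 8. The slice xs[2::3] selects indices [2, 5] (2->12, 5->13), giving [12, 13].

[12, 13]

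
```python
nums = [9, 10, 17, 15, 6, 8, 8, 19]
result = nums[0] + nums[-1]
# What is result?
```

nums has length 8. nums[0] = 9.
nums has length 8. Negative index -1 maps to positive index 8 + (-1) = 7. nums[7] = 19.
Sum: 9 + 19 = 28.

28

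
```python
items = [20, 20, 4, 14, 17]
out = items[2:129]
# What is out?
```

items has length 5. The slice items[2:129] selects indices [2, 3, 4] (2->4, 3->14, 4->17), giving [4, 14, 17].

[4, 14, 17]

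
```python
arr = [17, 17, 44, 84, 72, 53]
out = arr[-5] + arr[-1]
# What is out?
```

arr has length 6. Negative index -5 maps to positive index 6 + (-5) = 1. arr[1] = 17.
arr has length 6. Negative index -1 maps to positive index 6 + (-1) = 5. arr[5] = 53.
Sum: 17 + 53 = 70.

70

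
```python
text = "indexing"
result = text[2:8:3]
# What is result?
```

text has length 8. The slice text[2:8:3] selects indices [2, 5] (2->'d', 5->'i'), giving 'di'.

'di'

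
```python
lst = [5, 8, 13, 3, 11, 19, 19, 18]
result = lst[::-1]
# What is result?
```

lst has length 8. The slice lst[::-1] selects indices [7, 6, 5, 4, 3, 2, 1, 0] (7->18, 6->19, 5->19, 4->11, 3->3, 2->13, 1->8, 0->5), giving [18, 19, 19, 11, 3, 13, 8, 5].

[18, 19, 19, 11, 3, 13, 8, 5]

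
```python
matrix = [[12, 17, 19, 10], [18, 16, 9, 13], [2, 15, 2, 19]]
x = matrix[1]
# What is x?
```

matrix has 3 rows. Row 1 is [18, 16, 9, 13].

[18, 16, 9, 13]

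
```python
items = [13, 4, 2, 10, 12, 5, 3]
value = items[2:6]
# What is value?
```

items has length 7. The slice items[2:6] selects indices [2, 3, 4, 5] (2->2, 3->10, 4->12, 5->5), giving [2, 10, 12, 5].

[2, 10, 12, 5]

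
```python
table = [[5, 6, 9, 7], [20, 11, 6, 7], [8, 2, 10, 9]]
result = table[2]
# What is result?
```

table has 3 rows. Row 2 is [8, 2, 10, 9].

[8, 2, 10, 9]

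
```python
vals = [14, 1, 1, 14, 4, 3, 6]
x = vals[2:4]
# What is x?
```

vals has length 7. The slice vals[2:4] selects indices [2, 3] (2->1, 3->14), giving [1, 14].

[1, 14]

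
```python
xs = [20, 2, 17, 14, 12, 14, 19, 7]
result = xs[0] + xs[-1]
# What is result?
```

xs has length 8. xs[0] = 20.
xs has length 8. Negative index -1 maps to positive index 8 + (-1) = 7. xs[7] = 7.
Sum: 20 + 7 = 27.

27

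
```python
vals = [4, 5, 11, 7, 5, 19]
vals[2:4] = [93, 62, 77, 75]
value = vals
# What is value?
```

vals starts as [4, 5, 11, 7, 5, 19] (length 6). The slice vals[2:4] covers indices [2, 3] with values [11, 7]. Replacing that slice with [93, 62, 77, 75] (different length) produces [4, 5, 93, 62, 77, 75, 5, 19].

[4, 5, 93, 62, 77, 75, 5, 19]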